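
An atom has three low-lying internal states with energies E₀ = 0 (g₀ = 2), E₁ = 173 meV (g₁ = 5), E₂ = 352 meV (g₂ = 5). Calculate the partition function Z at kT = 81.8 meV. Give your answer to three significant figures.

Z = 2.67

Eᵢ/kT = 0, 2.1149, 4.3032.
Z = Σ gᵢe^(−Eᵢ/kT) = 2·e^(−0) + 5·e^(−2.1149) + 5·e^(−4.3032) = 2.0000 + 0.60323 + 0.067626 = 2.6709.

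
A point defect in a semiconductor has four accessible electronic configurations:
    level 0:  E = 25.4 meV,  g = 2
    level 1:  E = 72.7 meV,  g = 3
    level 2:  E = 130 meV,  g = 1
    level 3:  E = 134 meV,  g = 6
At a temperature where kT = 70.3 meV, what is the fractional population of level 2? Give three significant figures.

Eᵢ/kT = 0.36131, 1.0341, 1.8492, 1.9061.
Z = Σ gᵢe^(−Eᵢ/kT) = 2·e^(−0.36131) + 3·e^(−1.0341) + 1·e^(−1.8492) + 6·e^(−1.9061) = 1.3935 + 1.0666 + 0.15736 + 0.89195 = 3.5094.
P₂ = g₂ e^(−E₂/kT) / Z = 0.15736/3.5094 = 0.0448.

0.0448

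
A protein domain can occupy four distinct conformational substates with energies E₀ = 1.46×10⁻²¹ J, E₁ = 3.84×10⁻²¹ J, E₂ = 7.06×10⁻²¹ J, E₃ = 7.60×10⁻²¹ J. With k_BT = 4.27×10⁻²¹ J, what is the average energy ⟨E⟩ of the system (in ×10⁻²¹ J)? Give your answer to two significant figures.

3.5 ×10⁻²¹ J

Eᵢ/kT = 0.3419, 0.8993, 1.653, 1.780.
Z = Σ e^(−Eᵢ/kT) = e^(−0.3419) + e^(−0.8993) + e^(−1.653) + e^(−1.780) = 0.7104 + 0.4069 + 0.1915 + 0.1686 = 1.477.
⟨E⟩ = Σ Eᵢ e^(−Eᵢ/kT) / Z = (1.46·0.7104 + 3.84·0.4069 + 7.06·0.1915 + 7.60·0.1686) / 1.477 = 3.5 ×10⁻²¹ J.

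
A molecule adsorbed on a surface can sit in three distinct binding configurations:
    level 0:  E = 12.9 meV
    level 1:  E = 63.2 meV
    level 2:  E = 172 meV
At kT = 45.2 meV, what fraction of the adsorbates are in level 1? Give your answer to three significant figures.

Eᵢ/kT = 0.28540, 1.3982, 3.8053.
Z = Σ e^(−Eᵢ/kT) = e^(−0.28540) + e^(−1.3982) + e^(−3.8053) = 0.75171 + 0.24704 + 0.022253 = 1.0210.
P₁ = e^(−E₁/kT) / Z = 0.24704/1.0210 = 0.242.

0.242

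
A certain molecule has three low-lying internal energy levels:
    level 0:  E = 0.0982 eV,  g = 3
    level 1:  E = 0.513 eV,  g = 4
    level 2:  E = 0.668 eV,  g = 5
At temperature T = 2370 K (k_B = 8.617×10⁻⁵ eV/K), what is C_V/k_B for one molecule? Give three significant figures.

k_BT = 8.617×10⁻⁵ × 2370 K = 0.20422 eV.
Eᵢ/kT = 0.48085, 2.5120, 3.2710.
Z = Σ gᵢe^(−Eᵢ/kT) = 3·e^(−0.48085) + 4·e^(−2.5120) + 5·e^(−3.2710) = 1.8548 + 0.32442 + 0.18984 = 2.3691.
⟨E⟩ = 0.20066 eV, ⟨E²⟩ = 0.079344 eV².
C_V/k_B = (⟨E²⟩ − ⟨E⟩²)/(kT)² = (0.079344 − 0.040264)/0.041706 = 0.937.

0.937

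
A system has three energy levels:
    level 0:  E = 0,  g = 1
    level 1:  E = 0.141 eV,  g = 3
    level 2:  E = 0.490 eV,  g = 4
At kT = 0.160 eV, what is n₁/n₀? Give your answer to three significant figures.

n₁/n₀ = (g₁/g₀) exp[−(E₁−E₀)/kT] = (3/1) × exp(−(0.141 eV)/(0.160 eV)) = (3/1) × exp(-0.88125) = 1.24.

1.24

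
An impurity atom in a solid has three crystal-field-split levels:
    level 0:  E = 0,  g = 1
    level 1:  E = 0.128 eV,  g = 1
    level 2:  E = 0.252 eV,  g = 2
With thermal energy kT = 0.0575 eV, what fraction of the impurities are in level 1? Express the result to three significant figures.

0.0953

Eᵢ/kT = 0, 2.2261, 4.3826.
Z = Σ gᵢe^(−Eᵢ/kT) = 1·e^(−0) + 1·e^(−2.2261) + 2·e^(−4.3826) = 1.0000 + 0.10795 + 0.024986 = 1.1329.
P₁ = g₁ e^(−E₁/kT) / Z = 0.10795/1.1329 = 0.0953.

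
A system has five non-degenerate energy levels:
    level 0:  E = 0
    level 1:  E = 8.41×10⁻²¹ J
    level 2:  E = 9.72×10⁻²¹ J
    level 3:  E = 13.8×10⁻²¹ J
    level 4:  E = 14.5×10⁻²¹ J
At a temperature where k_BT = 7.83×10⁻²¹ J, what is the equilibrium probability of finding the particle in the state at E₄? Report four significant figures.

Eᵢ/kT = 0, 1.07407, 1.24138, 1.76245, 1.85185.
Z = Σ e^(−Eᵢ/kT) = e^(−0) + e^(−1.07407) + e^(−1.24138) + e^(−1.76245) + e^(−1.85185) = 1.00000 + 0.341615 + 0.288985 + 0.171624 + 0.156947 = 1.95917.
P₄ = e^(−E₄/kT) / Z = 0.156947/1.95917 = 0.08011.

0.08011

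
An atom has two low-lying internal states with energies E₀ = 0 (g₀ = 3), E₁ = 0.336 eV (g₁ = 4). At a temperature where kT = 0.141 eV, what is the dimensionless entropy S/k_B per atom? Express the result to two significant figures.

1.5

Eᵢ/kT = 0, 2.383.
Z = Σ gᵢe^(−Eᵢ/kT) = 3·e^(−0) + 4·e^(−2.383) = 3.000 + 0.3691 = 3.369.
⟨E⟩ = Σ EᵢPᵢ = 0.03681 eV.
S/k_B = ln Z + ⟨E⟩/kT = ln(3.369) + 0.03681/0.141 = 1.215 + 0.2611 = 1.5.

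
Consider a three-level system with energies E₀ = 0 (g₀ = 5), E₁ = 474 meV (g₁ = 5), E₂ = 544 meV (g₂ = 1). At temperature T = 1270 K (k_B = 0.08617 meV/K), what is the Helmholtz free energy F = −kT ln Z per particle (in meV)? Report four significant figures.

-177.7 meV

k_BT = 0.08617 × 1270 K = 109.436 meV.
Eᵢ/kT = 0, 4.33130, 4.97094.
Z = Σ gᵢe^(−Eᵢ/kT) = 5·e^(−0) + 5·e^(−4.33130) + 1·e^(−4.97094) = 5.00000 + 0.0657522 + 0.00693662 = 5.07269.
F = −kT ln Z = −109.436 × ln(5.07269) = −109.436 × 1.62387 = -177.7 meV.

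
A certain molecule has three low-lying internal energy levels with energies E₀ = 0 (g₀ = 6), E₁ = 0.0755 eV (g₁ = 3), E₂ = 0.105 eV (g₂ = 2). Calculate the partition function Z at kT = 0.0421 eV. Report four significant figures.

Z = 6.664

Eᵢ/kT = 0, 1.79335, 2.49406.
Z = Σ gᵢe^(−Eᵢ/kT) = 6·e^(−0) + 3·e^(−1.79335) + 2·e^(−2.49406) = 6.00000 + 0.499205 + 0.165148 = 6.66435.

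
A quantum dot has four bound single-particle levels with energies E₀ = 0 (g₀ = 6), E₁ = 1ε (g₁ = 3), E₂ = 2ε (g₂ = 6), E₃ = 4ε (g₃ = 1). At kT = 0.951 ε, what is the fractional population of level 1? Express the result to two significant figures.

0.13

Eᵢ/kT = 0, 1.052, 2.103, 4.206.
Z = Σ gᵢe^(−Eᵢ/kT) = 6·e^(−0) + 3·e^(−1.052) + 6·e^(−2.103) + 1·e^(−4.206) = 6.000 + 1.048 + 0.7325 + 0.01491 = 7.795.
P₁ = g₁ e^(−E₁/kT) / Z = 1.048/7.795 = 0.13.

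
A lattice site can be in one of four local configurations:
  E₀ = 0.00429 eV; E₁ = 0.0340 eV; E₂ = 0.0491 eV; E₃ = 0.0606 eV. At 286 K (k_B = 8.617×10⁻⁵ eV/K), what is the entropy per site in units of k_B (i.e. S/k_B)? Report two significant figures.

k_BT = 8.617×10⁻⁵ × 286 K = 0.02464 eV.
Eᵢ/kT = 0.1741, 1.380, 1.993, 2.459.
Z = Σ e^(−Eᵢ/kT) = e^(−0.1741) + e^(−1.380) + e^(−1.993) + e^(−2.459) = 0.8402 + 0.2516 + 0.1363 + 0.08552 = 1.314.
⟨E⟩ = Σ EᵢPᵢ = 0.01829 eV.
S/k_B = ln Z + ⟨E⟩/kT = ln(1.314) + 0.01829/0.02464 = 0.2731 + 0.7423 = 1.0.

1.0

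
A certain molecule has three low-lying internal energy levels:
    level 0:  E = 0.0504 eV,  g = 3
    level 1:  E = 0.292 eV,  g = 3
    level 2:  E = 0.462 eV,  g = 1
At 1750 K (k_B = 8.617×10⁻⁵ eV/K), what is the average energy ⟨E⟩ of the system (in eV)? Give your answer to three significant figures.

k_BT = 8.617×10⁻⁵ × 1750 K = 0.15080 eV.
Eᵢ/kT = 0.33422, 1.9363, 3.0637.
Z = Σ gᵢe^(−Eᵢ/kT) = 3·e^(−0.33422) + 3·e^(−1.9363) + 1·e^(−3.0637) = 2.1477 + 0.43271 + 0.046715 = 2.6271.
⟨E⟩ = Σ Eᵢ gᵢe^(−Eᵢ/kT) / Z = (0.0504·2.1477 + 0.292·0.43271 + 0.462·0.046715) / 2.6271 = 0.0975 eV.

0.0975 eV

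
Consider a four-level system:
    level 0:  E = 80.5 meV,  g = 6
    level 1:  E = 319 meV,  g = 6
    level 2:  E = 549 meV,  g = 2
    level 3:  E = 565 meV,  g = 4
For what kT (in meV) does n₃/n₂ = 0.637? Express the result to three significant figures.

n₃/n₂ = (g₃/g₂) exp[−(E₃−E₂)/kT] = 0.637.
⇒ (E₃−E₂)/kT = ln((4/2)/0.637) = ln(3.1397) = 1.1441.
kT = 16 meV / 1.1441 = 14.0 meV.

14.0 meV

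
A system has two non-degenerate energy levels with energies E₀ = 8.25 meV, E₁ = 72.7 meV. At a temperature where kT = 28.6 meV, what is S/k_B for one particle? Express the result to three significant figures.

0.314

Eᵢ/kT = 0.28846, 2.5420.
Z = Σ e^(−Eᵢ/kT) = e^(−0.28846) + e^(−2.5420) = 0.74942 + 0.078709 = 0.82813.
⟨E⟩ = Σ EᵢPᵢ = 14.376 meV.
S/k_B = ln Z + ⟨E⟩/kT = ln(0.82813) + 14.376/28.6 = -0.18859 + 0.50266 = 0.314.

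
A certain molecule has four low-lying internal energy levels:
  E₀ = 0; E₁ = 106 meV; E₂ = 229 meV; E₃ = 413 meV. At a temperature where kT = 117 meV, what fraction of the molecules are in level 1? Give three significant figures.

0.257

Eᵢ/kT = 0, 0.90598, 1.9573, 3.5299.
Z = Σ e^(−Eᵢ/kT) = e^(−0) + e^(−0.90598) + e^(−1.9573) + e^(−3.5299) = 1.0000 + 0.40415 + 0.14124 + 0.029308 = 1.5747.
P₁ = e^(−E₁/kT) / Z = 0.40415/1.5747 = 0.257.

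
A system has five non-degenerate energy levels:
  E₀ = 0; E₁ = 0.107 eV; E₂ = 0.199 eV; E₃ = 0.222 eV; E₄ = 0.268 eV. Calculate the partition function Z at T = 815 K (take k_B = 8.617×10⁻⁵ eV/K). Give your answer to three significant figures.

Z = 1.34

k_BT = 8.617×10⁻⁵ × 815 K = 0.070229 eV.
Eᵢ/kT = 0, 1.5236, 2.8336, 3.1611, 3.8161.
Z = Σ e^(−Eᵢ/kT) = e^(−0) + e^(−1.5236) + e^(−2.8336) + e^(−3.1611) + e^(−3.8161) = 1.0000 + 0.21793 + 0.058801 + 0.042379 + 0.022013 = 1.3411.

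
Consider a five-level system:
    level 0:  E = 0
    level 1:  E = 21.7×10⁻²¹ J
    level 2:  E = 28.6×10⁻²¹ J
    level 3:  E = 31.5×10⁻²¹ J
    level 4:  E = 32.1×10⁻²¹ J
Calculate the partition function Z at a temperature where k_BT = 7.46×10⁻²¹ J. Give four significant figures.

Z = 1.104

Eᵢ/kT = 0, 2.90885, 3.83378, 4.22252, 4.30295.
Z = Σ e^(−Eᵢ/kT) = e^(−0) + e^(−2.90885) + e^(−3.83378) + e^(−4.22252) + e^(−4.30295) = 1.00000 + 0.0545384 + 0.0216277 + 0.0146617 + 0.0135286 = 1.10436.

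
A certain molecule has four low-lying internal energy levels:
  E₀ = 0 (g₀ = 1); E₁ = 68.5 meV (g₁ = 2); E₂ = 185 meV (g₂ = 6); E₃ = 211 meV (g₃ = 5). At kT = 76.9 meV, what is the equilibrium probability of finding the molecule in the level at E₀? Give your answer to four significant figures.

Eᵢ/kT = 0, 0.890767, 2.40572, 2.74382.
Z = Σ gᵢe^(−Eᵢ/kT) = 1·e^(−0) + 2·e^(−0.890767) + 6·e^(−2.40572) + 5·e^(−2.74382) = 1.00000 + 0.820682 + 0.541203 + 0.321621 = 2.68351.
P₀ = g₀ e^(−E₀/kT) / Z = 1.00000/2.68351 = 0.3726.

0.3726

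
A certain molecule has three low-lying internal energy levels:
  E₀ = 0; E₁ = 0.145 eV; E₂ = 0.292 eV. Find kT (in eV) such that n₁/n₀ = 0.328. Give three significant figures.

n₁/n₀ = exp[−(E₁−E₀)/kT] = 0.328.
⇒ (E₁−E₀)/kT = ln(1/0.328) = ln(3.0488) = 1.1147.
kT = 0.145 eV / 1.1147 = 0.130 eV.

0.130 eV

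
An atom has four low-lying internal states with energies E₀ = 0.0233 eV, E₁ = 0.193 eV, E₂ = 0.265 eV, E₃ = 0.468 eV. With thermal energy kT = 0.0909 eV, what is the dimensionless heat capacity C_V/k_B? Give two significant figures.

Eᵢ/kT = 0.2563, 2.123, 2.915, 5.149.
Z = Σ e^(−Eᵢ/kT) = e^(−0.2563) + e^(−2.123) + e^(−2.915) + e^(−5.149) = 0.7739 + 0.1197 + 0.05420 + 0.005805 = 0.9536.
⟨E⟩ = 0.06105 eV, ⟨E²⟩ = 0.01044 eV².
C_V/k_B = (⟨E²⟩ − ⟨E⟩²)/(kT)² = (0.01044 − 0.003727)/0.008263 = 0.81.

0.81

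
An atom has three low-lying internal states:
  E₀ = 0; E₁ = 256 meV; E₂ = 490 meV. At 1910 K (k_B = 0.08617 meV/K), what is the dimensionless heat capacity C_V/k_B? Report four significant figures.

k_BT = 0.08617 × 1910 K = 164.585 meV.
Eᵢ/kT = 0, 1.55543, 2.97719.
Z = Σ e^(−Eᵢ/kT) = e^(−0) + e^(−1.55543) + e^(−2.97719) = 1.00000 + 0.211099 + 0.0509358 = 1.26203.
⟨E⟩ = 62.5975 meV, ⟨E²⟩ = 20652.7 meV².
C_V/k_B = (⟨E²⟩ − ⟨E⟩²)/(kT)² = (20652.7 − 3918.45)/27088.2 = 0.6178.

0.6178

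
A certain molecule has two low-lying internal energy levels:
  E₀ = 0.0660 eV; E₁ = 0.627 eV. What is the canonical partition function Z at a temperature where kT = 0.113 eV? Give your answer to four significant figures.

Eᵢ/kT = 0.584071, 5.54867.
Z = Σ e^(−Eᵢ/kT) = e^(−0.584071) + e^(−5.54867) = 0.557624 + 0.00389263 = 0.561517.

Z = 0.5615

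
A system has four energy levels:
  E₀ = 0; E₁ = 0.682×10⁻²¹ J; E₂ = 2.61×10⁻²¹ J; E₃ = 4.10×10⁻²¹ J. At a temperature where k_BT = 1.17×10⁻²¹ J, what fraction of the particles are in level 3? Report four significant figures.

Eᵢ/kT = 0, 0.582906, 2.23077, 3.50427.
Z = Σ e^(−Eᵢ/kT) = e^(−0) + e^(−0.582906) + e^(−2.23077) + e^(−3.50427) = 1.00000 + 0.558274 + 0.107446 + 0.0300687 = 1.69579.
P₃ = e^(−E₃/kT) / Z = 0.0300687/1.69579 = 0.01773.

0.01773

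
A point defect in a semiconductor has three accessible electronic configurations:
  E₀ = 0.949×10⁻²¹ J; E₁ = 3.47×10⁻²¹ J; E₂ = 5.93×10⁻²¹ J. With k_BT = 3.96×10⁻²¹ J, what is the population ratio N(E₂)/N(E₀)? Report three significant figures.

n₂/n₀ = exp[−(E₂−E₀)/kT] = exp(−(4.981 ×10⁻²¹ J)/(3.96 ×10⁻²¹ J)) = exp(-1.2578) = 0.284.

0.284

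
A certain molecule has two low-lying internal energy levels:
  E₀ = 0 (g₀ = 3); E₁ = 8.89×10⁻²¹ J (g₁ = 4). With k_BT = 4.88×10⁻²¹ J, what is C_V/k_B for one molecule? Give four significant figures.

0.4843

Eᵢ/kT = 0, 1.82172.
Z = Σ gᵢe^(−Eᵢ/kT) = 3·e^(−0) + 4·e^(−1.82172) = 3.00000 + 0.646989 = 3.64699.
⟨E⟩ = 1.57712, ⟨E²⟩ = 14.0206.
C_V/k_B = (⟨E²⟩ − ⟨E⟩²)/(kT)² = (14.0206 − 2.48731)/23.8144 = 0.4843.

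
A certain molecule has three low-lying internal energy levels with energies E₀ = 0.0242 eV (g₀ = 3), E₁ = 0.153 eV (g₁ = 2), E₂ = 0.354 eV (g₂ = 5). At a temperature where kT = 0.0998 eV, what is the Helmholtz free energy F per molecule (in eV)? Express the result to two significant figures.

-0.11 eV

Eᵢ/kT = 0.2425, 1.533, 3.547.
Z = Σ gᵢe^(−Eᵢ/kT) = 3·e^(−0.2425) + 2·e^(−1.533) + 5·e^(−3.547) = 2.354 + 0.4318 + 0.1441 = 2.930.
F = −kT ln Z = −0.0998 × ln(2.930) = −0.0998 × 1.075 = -0.11 eV.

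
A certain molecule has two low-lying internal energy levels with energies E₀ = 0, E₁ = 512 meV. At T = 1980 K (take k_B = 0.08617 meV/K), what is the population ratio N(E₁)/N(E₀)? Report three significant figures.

0.0497

k_BT = 0.08617 × 1980 K = 170.62 meV.
n₁/n₀ = exp[−(E₁−E₀)/kT] = exp(−(512 meV)/(170.62 meV)) = exp(-3.0008) = 0.0497.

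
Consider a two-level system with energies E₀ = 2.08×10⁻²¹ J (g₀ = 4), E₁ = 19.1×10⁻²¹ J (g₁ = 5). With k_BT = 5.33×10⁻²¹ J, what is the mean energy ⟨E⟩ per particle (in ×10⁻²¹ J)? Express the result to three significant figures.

Eᵢ/kT = 0.39024, 3.5835.
Z = Σ gᵢe^(−Eᵢ/kT) = 4·e^(−0.39024) + 5·e^(−3.5835) = 2.7076 + 0.13889 = 2.8465.
⟨E⟩ = Σ Eᵢ gᵢe^(−Eᵢ/kT) / Z = (2.08·2.7076 + 19.1·0.13889) / 2.8465 = 2.91 ×10⁻²¹ J.

2.91 ×10⁻²¹ J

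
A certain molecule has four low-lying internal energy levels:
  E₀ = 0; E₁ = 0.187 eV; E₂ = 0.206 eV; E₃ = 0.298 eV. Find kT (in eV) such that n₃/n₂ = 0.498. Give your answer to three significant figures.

0.132 eV

n₃/n₂ = exp[−(E₃−E₂)/kT] = 0.498.
⇒ (E₃−E₂)/kT = ln(1/0.498) = ln(2.0080) = 0.69714.
kT = 0.092 eV / 0.69714 = 0.132 eV.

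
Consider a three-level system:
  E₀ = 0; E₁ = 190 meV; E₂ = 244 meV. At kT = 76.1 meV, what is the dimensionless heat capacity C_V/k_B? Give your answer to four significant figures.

Eᵢ/kT = 0, 2.49671, 3.20631.
Z = Σ e^(−Eᵢ/kT) = e^(−0) + e^(−2.49671) + e^(−3.20631) = 1.00000 + 0.0823555 + 0.0405058 = 1.12286.
⟨E⟩ = 22.7374 meV, ⟨E²⟩ = 4795.42 meV².
C_V/k_B = (⟨E²⟩ − ⟨E⟩²)/(kT)² = (4795.42 − 516.989)/5791.21 = 0.7388.

0.7388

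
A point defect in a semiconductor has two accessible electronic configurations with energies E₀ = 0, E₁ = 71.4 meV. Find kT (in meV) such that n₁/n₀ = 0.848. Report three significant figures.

433 meV

n₁/n₀ = exp[−(E₁−E₀)/kT] = 0.848.
⇒ (E₁−E₀)/kT = ln(1/0.848) = ln(1.1792) = 0.16484.
kT = 71.4 meV / 0.16484 = 433 meV.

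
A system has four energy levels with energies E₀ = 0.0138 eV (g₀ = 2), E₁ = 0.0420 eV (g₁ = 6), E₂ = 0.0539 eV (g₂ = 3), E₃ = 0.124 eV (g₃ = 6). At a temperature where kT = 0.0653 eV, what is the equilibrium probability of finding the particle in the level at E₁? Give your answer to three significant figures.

0.451

Eᵢ/kT = 0.21133, 0.64319, 0.82542, 1.8989.
Z = Σ gᵢe^(−Eᵢ/kT) = 2·e^(−0.21133) + 6·e^(−0.64319) + 3·e^(−0.82542) + 6·e^(−1.8989) = 1.6190 + 3.1537 + 1.3142 + 0.89840 = 6.9853.
P₁ = g₁ e^(−E₁/kT) / Z = 3.1537/6.9853 = 0.451.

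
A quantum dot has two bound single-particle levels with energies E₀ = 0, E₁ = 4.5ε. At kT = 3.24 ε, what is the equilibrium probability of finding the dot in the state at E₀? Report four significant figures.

0.8004

Eᵢ/kT = 0, 1.38889.
Z = Σ e^(−Eᵢ/kT) = e^(−0) + e^(−1.38889) = 1.00000 + 0.249352 = 1.24935.
P₀ = e^(−E₀/kT) / Z = 1.00000/1.24935 = 0.8004.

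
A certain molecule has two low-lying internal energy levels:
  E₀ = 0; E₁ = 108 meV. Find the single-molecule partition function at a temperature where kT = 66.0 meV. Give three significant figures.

Z = 1.19

Eᵢ/kT = 0, 1.6364.
Z = Σ e^(−Eᵢ/kT) = e^(−0) + e^(−1.6364) = 1.0000 + 0.19468 = 1.1947.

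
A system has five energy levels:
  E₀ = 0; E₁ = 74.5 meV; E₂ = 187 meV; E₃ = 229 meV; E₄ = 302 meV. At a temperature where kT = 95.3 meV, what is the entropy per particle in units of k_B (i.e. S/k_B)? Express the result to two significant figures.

1.1

Eᵢ/kT = 0, 0.7817, 1.962, 2.403, 3.169.
Z = Σ e^(−Eᵢ/kT) = e^(−0) + e^(−0.7817) + e^(−1.962) + e^(−2.403) + e^(−3.169) = 1.000 + 0.4576 + 0.1406 + 0.09045 + 0.04205 = 1.731.
⟨E⟩ = Σ EᵢPᵢ = 54.19 meV.
S/k_B = ln Z + ⟨E⟩/kT = ln(1.731) + 54.19/95.3 = 0.5487 + 0.5686 = 1.1.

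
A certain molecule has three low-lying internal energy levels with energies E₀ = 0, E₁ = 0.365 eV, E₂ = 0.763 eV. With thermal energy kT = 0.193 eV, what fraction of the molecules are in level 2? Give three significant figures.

0.0164

Eᵢ/kT = 0, 1.8912, 3.9534.
Z = Σ e^(−Eᵢ/kT) = e^(−0) + e^(−1.8912) + e^(−3.9534) = 1.0000 + 0.15089 + 0.019189 = 1.1701.
P₂ = e^(−E₂/kT) / Z = 0.019189/1.1701 = 0.0164.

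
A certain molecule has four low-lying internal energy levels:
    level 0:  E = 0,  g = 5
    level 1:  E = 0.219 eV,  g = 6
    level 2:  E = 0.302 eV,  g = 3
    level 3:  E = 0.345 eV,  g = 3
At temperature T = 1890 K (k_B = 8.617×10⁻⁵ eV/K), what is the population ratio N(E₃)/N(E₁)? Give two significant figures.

0.23

k_BT = 8.617×10⁻⁵ × 1890 K = 0.1629 eV.
n₃/n₁ = (g₃/g₁) exp[−(E₃−E₁)/kT] = (3/6) × exp(−(0.126 eV)/(0.1629 eV)) = (3/6) × exp(-0.7735) = 0.23.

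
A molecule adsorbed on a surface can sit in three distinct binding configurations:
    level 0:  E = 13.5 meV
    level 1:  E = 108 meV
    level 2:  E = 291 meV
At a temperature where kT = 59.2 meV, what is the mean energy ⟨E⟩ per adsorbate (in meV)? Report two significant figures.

Eᵢ/kT = 0.2280, 1.824, 4.916.
Z = Σ e^(−Eᵢ/kT) = e^(−0.2280) + e^(−1.824) + e^(−4.916) = 0.7961 + 0.1614 + 0.007328 = 0.9648.
⟨E⟩ = Σ Eᵢ e^(−Eᵢ/kT) / Z = (13.5·0.7961 + 108·0.1614 + 291·0.007328) / 0.9648 = 31 meV.

31 meV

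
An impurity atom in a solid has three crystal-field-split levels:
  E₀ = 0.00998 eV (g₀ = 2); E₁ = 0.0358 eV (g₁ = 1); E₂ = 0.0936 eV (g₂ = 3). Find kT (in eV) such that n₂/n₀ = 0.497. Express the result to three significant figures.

0.0757 eV

n₂/n₀ = (g₂/g₀) exp[−(E₂−E₀)/kT] = 0.497.
⇒ (E₂−E₀)/kT = ln((3/2)/0.497) = ln(3.0181) = 1.1046.
kT = 0.08362 eV / 1.1046 = 0.0757 eV.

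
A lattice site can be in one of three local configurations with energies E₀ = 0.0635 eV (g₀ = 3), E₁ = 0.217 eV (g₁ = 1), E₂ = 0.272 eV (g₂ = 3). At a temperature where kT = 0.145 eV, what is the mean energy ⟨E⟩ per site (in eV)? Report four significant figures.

0.1132 eV

Eᵢ/kT = 0.437931, 1.49655, 1.87586.
Z = Σ gᵢe^(−Eᵢ/kT) = 3·e^(−0.437931) + 1·e^(−1.49655) + 3·e^(−1.87586) = 1.93611 + 0.223901 + 0.459669 = 2.61968.
⟨E⟩ = Σ Eᵢ gᵢe^(−Eᵢ/kT) / Z = (0.0635·1.93611 + 0.217·0.223901 + 0.272·0.459669) / 2.61968 = 0.1132 eV.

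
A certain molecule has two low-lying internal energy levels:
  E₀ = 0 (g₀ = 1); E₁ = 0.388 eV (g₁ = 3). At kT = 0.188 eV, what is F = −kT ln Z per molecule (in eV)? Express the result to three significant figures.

Eᵢ/kT = 0, 2.0638.
Z = Σ gᵢe^(−Eᵢ/kT) = 1·e^(−0) + 3·e^(−2.0638) = 1.0000 + 0.38091 = 1.3809.
F = −kT ln Z = −0.188 × ln(1.3809) = −0.188 × 0.32274 = -0.0607 eV.

-0.0607 eV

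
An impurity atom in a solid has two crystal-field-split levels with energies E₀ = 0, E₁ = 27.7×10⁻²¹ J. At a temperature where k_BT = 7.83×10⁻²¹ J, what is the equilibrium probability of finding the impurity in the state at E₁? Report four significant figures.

Eᵢ/kT = 0, 3.53768.
Z = Σ e^(−Eᵢ/kT) = e^(−0) + e^(−3.53768) = 1.00000 + 0.0290807 = 1.02908.
P₁ = e^(−E₁/kT) / Z = 0.0290807/1.02908 = 0.02826.

0.02826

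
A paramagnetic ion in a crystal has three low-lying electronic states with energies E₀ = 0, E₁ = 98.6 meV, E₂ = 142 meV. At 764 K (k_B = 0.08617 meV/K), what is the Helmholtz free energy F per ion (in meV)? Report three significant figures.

-19.2 meV

k_BT = 0.08617 × 764 K = 65.834 meV.
Eᵢ/kT = 0, 1.4977, 2.1569.
Z = Σ e^(−Eᵢ/kT) = e^(−0) + e^(−1.4977) + e^(−2.1569) = 1.0000 + 0.22364 + 0.11568 = 1.3393.
F = −kT ln Z = −65.834 × ln(1.3393) = −65.834 × 0.29215 = -19.2 meV.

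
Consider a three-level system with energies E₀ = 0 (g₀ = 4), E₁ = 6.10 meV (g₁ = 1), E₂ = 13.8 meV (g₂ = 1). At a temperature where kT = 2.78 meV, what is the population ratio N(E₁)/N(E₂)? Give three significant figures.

16.0

n₁/n₂ = (g₁/g₂) exp[−(E₁−E₂)/kT] = (1/1) × exp(−(-7.70 meV)/(2.78 meV)) = (1/1) × exp(2.7698) = 16.0.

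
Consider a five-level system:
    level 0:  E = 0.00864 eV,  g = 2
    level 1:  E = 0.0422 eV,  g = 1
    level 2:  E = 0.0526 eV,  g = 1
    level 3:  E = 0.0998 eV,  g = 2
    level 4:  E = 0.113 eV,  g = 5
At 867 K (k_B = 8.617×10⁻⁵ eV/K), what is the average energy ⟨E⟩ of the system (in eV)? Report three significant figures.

k_BT = 8.617×10⁻⁵ × 867 K = 0.074709 eV.
Eᵢ/kT = 0.11565, 0.56486, 0.70407, 1.3358, 1.5125.
Z = Σ gᵢe^(−Eᵢ/kT) = 2·e^(−0.11565) + 1·e^(−0.56486) + 1·e^(−0.70407) + 2·e^(−1.3358) + 5·e^(−1.5125) = 1.7816 + 0.56844 + 0.49457 + 0.52590 + 1.1018 = 4.4723.
⟨E⟩ = Σ Eᵢ gᵢe^(−Eᵢ/kT) / Z = (0.00864·1.7816 + 0.0422·0.56844 + 0.0526·0.49457 + 0.0998·0.52590 + 0.113·1.1018) / 4.4723 = 0.0542 eV.

0.0542 eV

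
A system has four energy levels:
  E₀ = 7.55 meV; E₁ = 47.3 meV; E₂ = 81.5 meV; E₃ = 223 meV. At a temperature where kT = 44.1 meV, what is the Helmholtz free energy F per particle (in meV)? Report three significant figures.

Eᵢ/kT = 0.17120, 1.0726, 1.8481, 5.0567.
Z = Σ e^(−Eᵢ/kT) = e^(−0.17120) + e^(−1.0726) + e^(−1.8481) + e^(−5.0567) = 0.84265 + 0.34212 + 0.15754 + 0.0063665 = 1.3487.
F = −kT ln Z = −44.1 × ln(1.3487) = −44.1 × 0.29914 = -13.2 meV.

-13.2 meV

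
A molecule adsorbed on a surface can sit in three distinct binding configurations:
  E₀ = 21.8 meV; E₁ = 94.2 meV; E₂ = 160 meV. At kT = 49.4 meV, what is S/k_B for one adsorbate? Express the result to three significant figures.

0.650

Eᵢ/kT = 0.44130, 1.9069, 3.2389.
Z = Σ e^(−Eᵢ/kT) = e^(−0.44130) + e^(−1.9069) + e^(−3.2389) = 0.64320 + 0.14854 + 0.039207 = 0.83095.
⟨E⟩ = Σ EᵢPᵢ = 41.263 meV.
S/k_B = ln Z + ⟨E⟩/kT = ln(0.83095) + 41.263/49.4 = -0.18519 + 0.83528 = 0.650.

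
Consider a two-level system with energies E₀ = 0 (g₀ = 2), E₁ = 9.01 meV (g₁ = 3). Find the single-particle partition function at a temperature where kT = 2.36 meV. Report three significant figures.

Z = 2.07

Eᵢ/kT = 0, 3.8178.
Z = Σ gᵢe^(−Eᵢ/kT) = 2·e^(−0) + 3·e^(−3.8178) = 2.0000 + 0.065928 = 2.0659.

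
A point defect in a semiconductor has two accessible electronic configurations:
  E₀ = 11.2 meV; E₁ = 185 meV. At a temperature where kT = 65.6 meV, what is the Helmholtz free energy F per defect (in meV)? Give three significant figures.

6.72 meV

Eᵢ/kT = 0.17073, 2.8201.
Z = Σ e^(−Eᵢ/kT) = e^(−0.17073) + e^(−2.8201) = 0.84305 + 0.059600 = 0.90265.
F = −kT ln Z = −65.6 × ln(0.90265) = −65.6 × -0.10242 = 6.72 meV.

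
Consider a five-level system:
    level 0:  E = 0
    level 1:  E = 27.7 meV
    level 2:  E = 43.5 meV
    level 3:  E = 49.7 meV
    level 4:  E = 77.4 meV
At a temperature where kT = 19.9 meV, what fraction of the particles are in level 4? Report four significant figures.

Eᵢ/kT = 0, 1.39196, 2.18593, 2.49749, 3.88945.
Z = Σ e^(−Eᵢ/kT) = e^(−0) + e^(−1.39196) + e^(−2.18593) + e^(−2.49749) + e^(−3.88945) = 1.00000 + 0.248588 + 0.112373 + 0.0822913 + 0.0204566 = 1.46371.
P₄ = e^(−E₄/kT) / Z = 0.0204566/1.46371 = 0.01398.

0.01398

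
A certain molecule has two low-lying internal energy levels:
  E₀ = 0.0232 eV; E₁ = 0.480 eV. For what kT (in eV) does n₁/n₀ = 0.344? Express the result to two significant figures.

0.43 eV

n₁/n₀ = exp[−(E₁−E₀)/kT] = 0.344.
⇒ (E₁−E₀)/kT = ln(1/0.344) = ln(2.907) = 1.067.
kT = 0.4568 eV / 1.067 = 0.43 eV.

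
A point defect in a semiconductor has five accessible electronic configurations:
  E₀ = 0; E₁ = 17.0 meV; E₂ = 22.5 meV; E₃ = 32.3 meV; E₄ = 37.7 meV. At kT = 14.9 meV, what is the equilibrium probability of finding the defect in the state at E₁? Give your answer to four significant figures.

Eᵢ/kT = 0, 1.14094, 1.51007, 2.16779, 2.53020.
Z = Σ e^(−Eᵢ/kT) = e^(−0) + e^(−1.14094) + e^(−1.51007) + e^(−2.16779) + e^(−2.53020) = 1.00000 + 0.319519 + 0.220895 + 0.114430 + 0.0796431 = 1.73449.
P₁ = e^(−E₁/kT) / Z = 0.319519/1.73449 = 0.1842.

0.1842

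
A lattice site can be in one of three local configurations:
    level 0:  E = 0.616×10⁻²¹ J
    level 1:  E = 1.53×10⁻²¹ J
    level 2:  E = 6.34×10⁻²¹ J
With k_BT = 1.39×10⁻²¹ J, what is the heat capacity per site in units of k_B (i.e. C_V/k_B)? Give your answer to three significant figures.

0.255

Eᵢ/kT = 0.44317, 1.1007, 4.5612.
Z = Σ e^(−Eᵢ/kT) = e^(−0.44317) + e^(−1.1007) + e^(−4.5612) = 0.64200 + 0.33264 + 0.010450 = 0.98509.
⟨E⟩ = 0.98536, ⟨E²⟩ = 1.4642.
C_V/k_B = (⟨E²⟩ − ⟨E⟩²)/(kT)² = (1.4642 − 0.97093)/1.9321 = 0.255.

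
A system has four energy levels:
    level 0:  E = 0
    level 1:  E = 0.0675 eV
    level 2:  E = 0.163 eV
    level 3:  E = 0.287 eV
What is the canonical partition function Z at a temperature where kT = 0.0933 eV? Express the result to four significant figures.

Z = 1.705

Eᵢ/kT = 0, 0.723473, 1.74705, 3.07610.
Z = Σ e^(−Eᵢ/kT) = e^(−0) + e^(−0.723473) + e^(−1.74705) + e^(−3.07610) = 1.00000 + 0.485065 + 0.174287 + 0.0461388 = 1.70549.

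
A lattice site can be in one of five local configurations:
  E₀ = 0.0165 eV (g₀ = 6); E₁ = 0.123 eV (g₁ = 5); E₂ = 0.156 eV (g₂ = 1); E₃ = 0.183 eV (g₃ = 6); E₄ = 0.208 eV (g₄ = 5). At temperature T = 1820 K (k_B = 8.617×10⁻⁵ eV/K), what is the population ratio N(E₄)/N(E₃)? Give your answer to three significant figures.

0.711

k_BT = 8.617×10⁻⁵ × 1820 K = 0.15683 eV.
n₄/n₃ = (g₄/g₃) exp[−(E₄−E₃)/kT] = (5/6) × exp(−(0.025 eV)/(0.15683 eV)) = (5/6) × exp(-0.15941) = 0.711.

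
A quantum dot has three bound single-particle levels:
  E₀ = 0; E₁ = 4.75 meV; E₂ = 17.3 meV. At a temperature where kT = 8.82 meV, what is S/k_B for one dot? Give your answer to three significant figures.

Eᵢ/kT = 0, 0.53855, 1.9615.
Z = Σ e^(−Eᵢ/kT) = e^(−0) + e^(−0.53855) + e^(−1.9615) = 1.0000 + 0.58359 + 0.14065 = 1.7242.
⟨E⟩ = Σ EᵢPᵢ = 3.0190 meV.
S/k_B = ln Z + ⟨E⟩/kT = ln(1.7242) + 3.0190/8.82 = 0.54476 + 0.34229 = 0.887.

0.887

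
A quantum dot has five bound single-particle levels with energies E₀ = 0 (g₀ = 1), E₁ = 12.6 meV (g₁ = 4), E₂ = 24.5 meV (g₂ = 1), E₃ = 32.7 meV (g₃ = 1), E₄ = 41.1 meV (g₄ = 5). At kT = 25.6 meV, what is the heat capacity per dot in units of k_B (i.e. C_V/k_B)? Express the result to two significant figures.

0.30

Eᵢ/kT = 0, 0.4922, 0.9570, 1.277, 1.605.
Z = Σ gᵢe^(−Eᵢ/kT) = 1·e^(−0) + 4·e^(−0.4922) + 1·e^(−0.9570) + 1·e^(−1.277) + 5·e^(−1.605) = 1.000 + 2.445 + 0.3840 + 0.2789 + 1.004 = 5.112.
⟨E⟩ = 17.72 meV, ⟨E²⟩ = 511.1 meV².
C_V/k_B = (⟨E²⟩ − ⟨E⟩²)/(kT)² = (511.1 − 314.0)/655.4 = 0.30.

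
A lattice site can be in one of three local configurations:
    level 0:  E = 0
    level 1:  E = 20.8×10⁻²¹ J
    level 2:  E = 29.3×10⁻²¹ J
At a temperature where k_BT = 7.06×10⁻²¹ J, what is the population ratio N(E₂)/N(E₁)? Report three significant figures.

0.300

n₂/n₁ = exp[−(E₂−E₁)/kT] = exp(−(8.5 ×10⁻²¹ J)/(7.06 ×10⁻²¹ J)) = exp(-1.2040) = 0.300.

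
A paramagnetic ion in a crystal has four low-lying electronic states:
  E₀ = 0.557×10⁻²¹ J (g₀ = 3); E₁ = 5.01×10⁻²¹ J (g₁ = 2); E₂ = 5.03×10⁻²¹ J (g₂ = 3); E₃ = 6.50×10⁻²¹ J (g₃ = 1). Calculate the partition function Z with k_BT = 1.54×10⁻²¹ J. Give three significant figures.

Z = 2.30

Eᵢ/kT = 0.36169, 3.2532, 3.2662, 4.2208.
Z = Σ gᵢe^(−Eᵢ/kT) = 3·e^(−0.36169) + 2·e^(−3.2532) + 3·e^(−3.2662) + 1·e^(−4.2208) = 2.0895 + 0.077301 + 0.11445 + 0.014687 = 2.2959.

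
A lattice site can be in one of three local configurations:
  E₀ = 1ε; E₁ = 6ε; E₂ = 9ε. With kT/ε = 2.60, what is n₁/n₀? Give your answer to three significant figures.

0.146

n₁/n₀ = exp[−(E₁−E₀)/kT] = exp(−(5ε)/(2.60ε)) = exp(-1.9231) = 0.146.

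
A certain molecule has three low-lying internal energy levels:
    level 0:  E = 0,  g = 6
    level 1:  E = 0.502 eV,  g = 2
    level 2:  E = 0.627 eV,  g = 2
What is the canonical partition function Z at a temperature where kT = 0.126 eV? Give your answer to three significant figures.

Eᵢ/kT = 0, 3.9841, 4.9762.
Z = Σ gᵢe^(−Eᵢ/kT) = 6·e^(−0) + 2·e^(−3.9841) + 2·e^(−4.9762) = 6.0000 + 0.037218 + 0.013800 = 6.0510.

Z = 6.05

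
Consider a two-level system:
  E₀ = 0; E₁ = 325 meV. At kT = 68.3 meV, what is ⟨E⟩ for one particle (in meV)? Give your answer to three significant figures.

2.76 meV

Eᵢ/kT = 0, 4.7584.
Z = Σ e^(−Eᵢ/kT) = e^(−0) + e^(−4.7584) = 1.0000 + 0.0085793 = 1.0086.
⟨E⟩ = Σ Eᵢ e^(−Eᵢ/kT) / Z = (0·1.0000 + 325·0.0085793) / 1.0086 = 2.76 meV.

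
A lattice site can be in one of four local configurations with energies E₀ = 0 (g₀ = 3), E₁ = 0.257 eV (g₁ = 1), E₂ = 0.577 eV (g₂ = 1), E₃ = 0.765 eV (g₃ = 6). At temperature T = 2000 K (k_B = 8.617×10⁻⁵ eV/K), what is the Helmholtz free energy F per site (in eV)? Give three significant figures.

k_BT = 8.617×10⁻⁵ × 2000 K = 0.17234 eV.
Eᵢ/kT = 0, 1.4912, 3.3480, 4.4389.
Z = Σ gᵢe^(−Eᵢ/kT) = 3·e^(−0) + 1·e^(−1.4912) + 1·e^(−3.3480) + 6·e^(−4.4389) = 3.0000 + 0.22510 + 0.035155 + 0.070854 = 3.3311.
F = −kT ln Z = −0.17234 × ln(3.3311) = −0.17234 × 1.2033 = -0.207 eV.

-0.207 eV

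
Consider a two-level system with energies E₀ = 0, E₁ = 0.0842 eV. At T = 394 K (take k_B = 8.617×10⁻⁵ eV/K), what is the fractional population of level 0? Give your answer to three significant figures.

0.923

k_BT = 8.617×10⁻⁵ × 394 K = 0.033951 eV.
Eᵢ/kT = 0, 2.4800.
Z = Σ e^(−Eᵢ/kT) = e^(−0) + e^(−2.4800) = 1.0000 + 0.083743 = 1.0837.
P₀ = e^(−E₀/kT) / Z = 1.0000/1.0837 = 0.923.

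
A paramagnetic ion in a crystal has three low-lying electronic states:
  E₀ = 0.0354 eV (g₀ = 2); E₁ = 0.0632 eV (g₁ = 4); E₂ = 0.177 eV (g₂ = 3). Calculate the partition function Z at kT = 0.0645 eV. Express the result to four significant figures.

Eᵢ/kT = 0.548837, 0.979845, 2.74419.
Z = Σ gᵢe^(−Eᵢ/kT) = 2·e^(−0.548837) + 4·e^(−0.979845) + 3·e^(−2.74419) = 1.15524 + 1.50148 + 0.192901 = 2.84962.

Z = 2.850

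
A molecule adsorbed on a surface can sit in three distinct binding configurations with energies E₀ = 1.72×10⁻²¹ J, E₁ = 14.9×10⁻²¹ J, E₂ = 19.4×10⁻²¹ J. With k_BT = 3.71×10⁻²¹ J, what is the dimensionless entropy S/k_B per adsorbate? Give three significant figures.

0.174

Eᵢ/kT = 0.46361, 4.0162, 5.2291.
Z = Σ e^(−Eᵢ/kT) = e^(−0.46361) + e^(−4.0162) + e^(−5.2291) = 0.62901 + 0.018021 + 0.0053583 = 0.65239.
⟨E⟩ = Σ EᵢPᵢ = 2.2293 ×10⁻²¹ J.
S/k_B = ln Z + ⟨E⟩/kT = ln(0.65239) + 2.2293/3.71 = -0.42711 + 0.60089 = 0.174.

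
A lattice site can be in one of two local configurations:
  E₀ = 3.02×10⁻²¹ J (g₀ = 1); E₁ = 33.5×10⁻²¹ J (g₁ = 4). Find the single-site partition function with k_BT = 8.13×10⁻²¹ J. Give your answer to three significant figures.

Z = 0.755

Eᵢ/kT = 0.37146, 4.1205.
Z = Σ gᵢe^(−Eᵢ/kT) = 1·e^(−0.37146) + 4·e^(−4.1205) = 0.68973 + 0.064946 = 0.75468.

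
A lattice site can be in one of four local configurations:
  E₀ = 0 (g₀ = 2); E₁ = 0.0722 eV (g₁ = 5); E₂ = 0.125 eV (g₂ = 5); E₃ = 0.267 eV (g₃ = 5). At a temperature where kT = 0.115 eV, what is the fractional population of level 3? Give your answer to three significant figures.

0.0717

Eᵢ/kT = 0, 0.62783, 1.0870, 2.3217.
Z = Σ gᵢe^(−Eᵢ/kT) = 2·e^(−0) + 5·e^(−0.62783) + 5·e^(−1.0870) + 5·e^(−2.3217) = 2.0000 + 2.6687 + 1.6861 + 0.49053 = 6.8453.
P₃ = g₃ e^(−E₃/kT) / Z = 0.49053/6.8453 = 0.0717.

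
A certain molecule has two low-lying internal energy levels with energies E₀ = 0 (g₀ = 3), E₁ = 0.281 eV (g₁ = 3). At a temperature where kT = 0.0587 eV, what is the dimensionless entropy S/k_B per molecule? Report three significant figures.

Eᵢ/kT = 0, 4.7871.
Z = Σ gᵢe^(−Eᵢ/kT) = 3·e^(−0) + 3·e^(−4.7871) = 3.0000 + 0.025010 = 3.0250.
⟨E⟩ = Σ EᵢPᵢ = 0.0023232 eV.
S/k_B = ln Z + ⟨E⟩/kT = ln(3.0250) + 0.0023232/0.0587 = 1.1069 + 0.039578 = 1.15.

1.15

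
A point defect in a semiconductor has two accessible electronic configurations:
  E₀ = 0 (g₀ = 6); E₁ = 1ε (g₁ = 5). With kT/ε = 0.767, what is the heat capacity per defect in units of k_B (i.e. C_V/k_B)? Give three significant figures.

0.256

Eᵢ/kT = 0, 1.3038.
Z = Σ gᵢe^(−Eᵢ/kT) = 6·e^(−0) + 5·e^(−1.3038) = 6.0000 + 1.3575 = 7.3575.
⟨E⟩ = 0.18451 ε, ⟨E²⟩ = 0.18451 ε².
C_V/k_B = (⟨E²⟩ − ⟨E⟩²)/(kT)² = (0.18451 − 0.034044)/0.58829 = 0.256.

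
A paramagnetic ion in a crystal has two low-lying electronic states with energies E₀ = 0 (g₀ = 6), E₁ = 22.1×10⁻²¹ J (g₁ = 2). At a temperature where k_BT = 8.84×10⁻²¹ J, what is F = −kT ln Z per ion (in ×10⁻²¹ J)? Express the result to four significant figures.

-16.08 ×10⁻²¹ J

Eᵢ/kT = 0, 2.50000.
Z = Σ gᵢe^(−Eᵢ/kT) = 6·e^(−0) + 2·e^(−2.50000) = 6.00000 + 0.164170 = 6.16417.
F = −kT ln Z = −8.84 × ln(6.16417) = −8.84 × 1.81875 = -16.08 ×10⁻²¹ J.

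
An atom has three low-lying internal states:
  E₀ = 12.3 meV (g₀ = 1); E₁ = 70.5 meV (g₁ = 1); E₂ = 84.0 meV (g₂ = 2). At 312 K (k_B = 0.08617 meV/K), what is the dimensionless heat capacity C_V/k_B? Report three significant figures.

0.973

k_BT = 0.08617 × 312 K = 26.885 meV.
Eᵢ/kT = 0.45750, 2.6223, 3.1244.
Z = Σ gᵢe^(−Eᵢ/kT) = 1·e^(−0.45750) + 1·e^(−2.6223) + 2·e^(−3.1244) = 0.63286 + 0.072636 + 0.087927 = 0.79342.
⟨E⟩ = 25.574 meV, ⟨E²⟩ = 1357.6 meV².
C_V/k_B = (⟨E²⟩ − ⟨E⟩²)/(kT)² = (1357.6 − 654.03)/722.80 = 0.973.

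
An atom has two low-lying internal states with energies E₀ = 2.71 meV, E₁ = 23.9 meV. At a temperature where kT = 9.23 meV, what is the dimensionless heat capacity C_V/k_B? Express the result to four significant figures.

Eᵢ/kT = 0.293608, 2.58938.
Z = Σ e^(−Eᵢ/kT) = e^(−0.293608) + e^(−2.58938) = 0.745569 + 0.0750666 = 0.820636.
⟨E⟩ = 4.64833 meV, ⟨E²⟩ = 58.9230 meV².
C_V/k_B = (⟨E²⟩ − ⟨E⟩²)/(kT)² = (58.9230 − 21.6070)/85.1929 = 0.4380.

0.4380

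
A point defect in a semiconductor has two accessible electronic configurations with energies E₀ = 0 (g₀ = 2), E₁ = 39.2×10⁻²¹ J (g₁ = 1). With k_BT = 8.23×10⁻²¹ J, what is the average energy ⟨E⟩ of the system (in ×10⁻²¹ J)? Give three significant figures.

0.167 ×10⁻²¹ J

Eᵢ/kT = 0, 4.7631.
Z = Σ gᵢe^(−Eᵢ/kT) = 2·e^(−0) + 1·e^(−4.7631) = 2.0000 + 0.0085391 = 2.0085.
⟨E⟩ = Σ Eᵢ gᵢe^(−Eᵢ/kT) / Z = (0·2.0000 + 39.2·0.0085391) / 2.0085 = 0.167 ×10⁻²¹ J.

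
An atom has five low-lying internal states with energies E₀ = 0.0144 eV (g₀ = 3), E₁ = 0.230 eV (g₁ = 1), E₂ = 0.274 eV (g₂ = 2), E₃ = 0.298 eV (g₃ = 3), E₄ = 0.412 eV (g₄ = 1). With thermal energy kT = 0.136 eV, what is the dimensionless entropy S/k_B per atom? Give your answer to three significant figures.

Eᵢ/kT = 0.10588, 1.6912, 2.0147, 2.1912, 3.0294.
Z = Σ gᵢe^(−Eᵢ/kT) = 3·e^(−0.10588) + 1·e^(−1.6912) + 2·e^(−2.0147) + 3·e^(−2.1912) + 1·e^(−3.0294) = 2.6986 + 0.18430 + 0.26672 + 0.33535 + 0.048345 = 3.5333.
⟨E⟩ = Σ EᵢPᵢ = 0.077600 eV.
S/k_B = ln Z + ⟨E⟩/kT = ln(3.5333) + 0.077600/0.136 = 1.2622 + 0.57059 = 1.83.

1.83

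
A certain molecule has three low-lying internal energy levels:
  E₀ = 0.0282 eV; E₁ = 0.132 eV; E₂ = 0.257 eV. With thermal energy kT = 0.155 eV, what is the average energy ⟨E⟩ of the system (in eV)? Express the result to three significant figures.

Eᵢ/kT = 0.18194, 0.85161, 1.6581.
Z = Σ e^(−Eᵢ/kT) = e^(−0.18194) + e^(−0.85161) + e^(−1.6581) = 0.83365 + 0.42673 + 0.19050 = 1.4509.
⟨E⟩ = Σ Eᵢ e^(−Eᵢ/kT) / Z = (0.0282·0.83365 + 0.132·0.42673 + 0.257·0.19050) / 1.4509 = 0.0888 eV.

0.0888 eV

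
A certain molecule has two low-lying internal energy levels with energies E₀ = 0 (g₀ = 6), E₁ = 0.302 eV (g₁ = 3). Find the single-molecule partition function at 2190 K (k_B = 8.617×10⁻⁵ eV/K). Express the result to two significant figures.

k_BT = 8.617×10⁻⁵ × 2190 K = 0.1887 eV.
Eᵢ/kT = 0, 1.600.
Z = Σ gᵢe^(−Eᵢ/kT) = 6·e^(−0) + 3·e^(−1.600) = 6.000 + 0.6057 = 6.606.

Z = 6.6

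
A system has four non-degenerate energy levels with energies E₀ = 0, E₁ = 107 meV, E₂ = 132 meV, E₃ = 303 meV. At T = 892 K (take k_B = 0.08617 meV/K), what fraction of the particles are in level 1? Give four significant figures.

k_BT = 0.08617 × 892 K = 76.8636 meV.
Eᵢ/kT = 0, 1.39208, 1.71733, 3.94205.
Z = Σ e^(−Eᵢ/kT) = e^(−0) + e^(−1.39208) + e^(−1.71733) + e^(−3.94205) = 1.00000 + 0.248558 + 0.179545 + 0.0194084 = 1.44751.
P₁ = e^(−E₁/kT) / Z = 0.248558/1.44751 = 0.1717.

0.1717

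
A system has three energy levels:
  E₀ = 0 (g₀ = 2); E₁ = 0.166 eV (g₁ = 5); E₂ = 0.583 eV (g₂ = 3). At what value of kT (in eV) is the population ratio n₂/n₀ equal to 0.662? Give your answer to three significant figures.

n₂/n₀ = (g₂/g₀) exp[−(E₂−E₀)/kT] = 0.662.
⇒ (E₂−E₀)/kT = ln((3/2)/0.662) = ln(2.2659) = 0.81797.
kT = 0.583 eV / 0.81797 = 0.713 eV.

0.713 eV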